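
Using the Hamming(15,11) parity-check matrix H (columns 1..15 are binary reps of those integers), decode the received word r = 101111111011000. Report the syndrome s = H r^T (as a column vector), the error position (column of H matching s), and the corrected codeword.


s = (0, 1, 0, 0)^T, error position = 4, corrected codeword c = 101011111011000

Compute s = H r^T mod 2 one row at a time:
  s_1 = 1 + 1 + 0 + 1 + 1 + 0 + 0 + 0 = 4 ≡ 0 (mod 2).
  s_2 = 1 + 1 + 1 + 1 + 1 + 0 + 0 + 0 = 5 ≡ 1 (mod 2).
  s_3 = 0 + 1 + 1 + 1 + 0 + 1 + 0 + 0 = 4 ≡ 0 (mod 2).
  s_4 = 1 + 1 + 1 + 1 + 1 + 1 + 0 + 0 = 6 ≡ 0 (mod 2).
s = (0, 1, 0, 0)^T — this equals column 4 of H (binary 0100), so error is at position 4.
Correct: flip bit 4 of r = 101111111011000 to get c = 101011111011000.


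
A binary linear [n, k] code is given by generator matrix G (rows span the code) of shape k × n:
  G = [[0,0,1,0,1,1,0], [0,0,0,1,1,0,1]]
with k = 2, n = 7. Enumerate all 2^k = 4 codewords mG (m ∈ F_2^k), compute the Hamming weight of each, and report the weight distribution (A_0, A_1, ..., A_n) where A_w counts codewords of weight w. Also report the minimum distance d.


Weight distribution: A_0 = 1, A_3 = 2, A_4 = 1. Minimum distance d = 3.

Enumerate all 2^2 = 4 messages m ∈ F_2^2.
For each, compute codeword c = mG in F_2^7, then tally its weight.
  m = 00 → c = 0000000, weight = 0.
  m = 10 → c = 0010110, weight = 3.
  m = 01 → c = 0001101, weight = 3.
  m = 11 → c = 0011011, weight = 4.
Tally weights:
  weight 0: 1 codewords.
  weight 3: 2 codewords.
  weight 4: 1 codewords.
Minimum distance d = smallest w > 0 with A_w > 0 = 3.
Sanity: Σ A_w = 4 = 2^2 = 4 ✓.


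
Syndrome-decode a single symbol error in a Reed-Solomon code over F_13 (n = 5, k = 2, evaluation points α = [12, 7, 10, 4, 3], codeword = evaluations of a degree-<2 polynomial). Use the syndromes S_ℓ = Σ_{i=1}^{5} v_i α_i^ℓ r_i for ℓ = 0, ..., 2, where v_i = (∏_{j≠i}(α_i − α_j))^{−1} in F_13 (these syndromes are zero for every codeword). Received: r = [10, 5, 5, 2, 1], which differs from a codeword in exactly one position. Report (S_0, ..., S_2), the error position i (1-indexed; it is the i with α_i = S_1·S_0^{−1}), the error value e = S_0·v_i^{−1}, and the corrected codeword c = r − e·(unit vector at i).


S = (11, 6, 8), error at position 3, error magnitude e = 10, c = [10, 5, 8, 2, 1].

Step 1: column multipliers v_i = (∏_{j≠i}(α_i − α_j))^{−1} mod 13.
  i = 1 (α = 12): (12−7)(12−10)(12−4)(12−3) = 5·2·8·9 = 720 ≡ 5, so v_1 = 5^{−1} = 8 (mod 13).
  i = 2 (α = 7): (7−12)(7−10)(7−4)(7−3) = (−5)·(−3)·3·4 = 180 ≡ 11, so v_2 = 11^{−1} = 6 (mod 13).
  i = 3 (α = 10): (10−12)(10−7)(10−4)(10−3) = (−2)·3·6·7 = −252 ≡ 8, so v_3 = 8^{−1} = 5 (mod 13).
  i = 4 (α = 4): (4−12)(4−7)(4−10)(4−3) = (−8)·(−3)·(−6)·1 = −144 ≡ 12, so v_4 = 12^{−1} = 12 (mod 13).
  i = 5 (α = 3): (3−12)(3−7)(3−10)(3−4) = (−9)·(−4)·(−7)·(−1) = 252 ≡ 5, so v_5 = 5^{−1} = 8 (mod 13).
  v = [8, 6, 5, 12, 8].
Step 2: syndromes of r = [10, 5, 5, 2, 1] (all sums mod 13).
  S_0 = Σ v_i r_i = 8·10 + 6·5 + 5·5 + 12·2 + 8·1 = 167 ≡ 11.
  S_1 = Σ v_i α_i r_i = 8·12·10 + 6·7·5 + 5·10·5 + 12·4·2 + 8·3·1 = 1540 ≡ 6.
  α_i^2 mod 13 = [1, 10, 9, 3, 9].
  S_2 = Σ v_i α_i^2 r_i = 8·1·10 + 6·10·5 + 5·9·5 + 12·3·2 + 8·9·1 = 749 ≡ 8.
  S = (11, 6, 8) ≠ 0, so r is not a codeword (an error is present).
Step 3: locate the error. For a single error e at position i, S_ℓ = v_i·e·α_i^ℓ, so α_err = S_1/S_0.
  S_0^{−1} = 11^{−1} = 6 (mod 13), so α_err = 6·6 = 36 ≡ 10 = α_3. Error position i = 3.
  Consistency check: S_2/S_1 = 8·11 = 88 ≡ 10 = α_err ✓ (single-error assumption holds).
Step 4: error magnitude e = S_0/v_3 = S_0·∏_{j≠3}(α_3 − α_j) = 11·8 = 88 ≡ 10 (mod 13).
Step 5: correct position 3: c_3 = r_3 − e = 5 − 10 ≡ 8 (mod 13). Hence c = [10, 5, 8, 2, 1].
  Check: interpolating c through the α_i gives m(x) = 11 + 1·x (degree < 2) with m(α_i) = c_i for every i, so c is indeed a codeword.


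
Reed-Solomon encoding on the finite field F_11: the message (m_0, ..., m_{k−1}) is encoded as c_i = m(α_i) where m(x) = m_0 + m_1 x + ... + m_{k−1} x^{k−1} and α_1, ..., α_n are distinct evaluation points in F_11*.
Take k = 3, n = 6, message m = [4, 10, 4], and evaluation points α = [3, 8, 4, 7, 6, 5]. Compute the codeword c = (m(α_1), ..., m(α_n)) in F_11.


c = [4, 10, 9, 6, 10, 0]

Message polynomial: m(x) = 4 + 10·x + 4·x^2 (mod 11).
For each evaluation point α_i, compute m(α_i) mod 11:
  α_1 = 3: Horner steps 4 → 0 → 4, so m(3) = 4.
  α_2 = 8: Horner steps 4 → 9 → 10, so m(8) = 10.
  α_3 = 4: Horner steps 4 → 4 → 9, so m(4) = 9.
  α_4 = 7: Horner steps 4 → 5 → 6, so m(7) = 6.
  α_5 = 6: Horner steps 4 → 1 → 10, so m(6) = 10.
  α_6 = 5: Horner steps 4 → 8 → 0, so m(5) = 0.
Codeword c = [4, 10, 9, 6, 10, 0] ∈ F_11^6.


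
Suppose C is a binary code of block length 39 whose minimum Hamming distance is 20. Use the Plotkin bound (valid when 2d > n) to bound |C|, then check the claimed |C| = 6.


Plotkin bound M ≤ 40; given |C| = 6 ≤ bound (satisfied).

Check applicability: 2d = 40, n = 39.
2d − n = 1 > 0, so Plotkin applies.
Compute d/(2d−n) = 20/1 ≈ 20.0000.
⌊d/(2d−n)⌋ = 20.
Plotkin bound: M ≤ 2·20 = 40.
Given |C| = 6, check: satisfied.
This |C| is below the Plotkin bound.


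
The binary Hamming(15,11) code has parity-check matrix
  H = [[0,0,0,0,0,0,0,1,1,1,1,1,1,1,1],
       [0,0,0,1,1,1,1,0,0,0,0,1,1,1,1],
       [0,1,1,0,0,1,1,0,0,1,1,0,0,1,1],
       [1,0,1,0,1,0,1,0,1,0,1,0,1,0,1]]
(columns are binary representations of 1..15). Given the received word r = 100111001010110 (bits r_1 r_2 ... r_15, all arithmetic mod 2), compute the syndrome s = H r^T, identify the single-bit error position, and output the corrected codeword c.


s = (0, 1, 1, 1)^T, error position = 7, corrected codeword c = 100111101010110

Compute s = H r^T mod 2 one row at a time:
  s_1 = 0 + 1 + 0 + 1 + 0 + 1 + 1 + 0 = 4 ≡ 0 (mod 2).
  s_2 = 1 + 1 + 1 + 0 + 0 + 1 + 1 + 0 = 5 ≡ 1 (mod 2).
  s_3 = 0 + 0 + 1 + 0 + 0 + 1 + 1 + 0 = 3 ≡ 1 (mod 2).
  s_4 = 1 + 0 + 1 + 0 + 1 + 1 + 1 + 0 = 5 ≡ 1 (mod 2).
s = (0, 1, 1, 1)^T — this equals column 7 of H (binary 0111), so error is at position 7.
Correct: flip bit 7 of r = 100111001010110 to get c = 100111101010110.


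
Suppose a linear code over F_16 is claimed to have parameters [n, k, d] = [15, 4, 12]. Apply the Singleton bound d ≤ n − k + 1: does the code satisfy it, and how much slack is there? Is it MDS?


Singleton RHS = n − k + 1 = 12, slack = 0, bound satisfied, MDS.

Singleton bound: d ≤ n − k + 1.
Here n = 15, k = 4, so n − k + 1 = 12.
Given d = 12, check d ≤ 12: YES.
Slack = (n − k + 1) − d = 0.
The code is MDS (slack = 0).
Description: the claimed parameters are [15, 4, 12]_16; such a code would be MDS (meets Singleton bound).


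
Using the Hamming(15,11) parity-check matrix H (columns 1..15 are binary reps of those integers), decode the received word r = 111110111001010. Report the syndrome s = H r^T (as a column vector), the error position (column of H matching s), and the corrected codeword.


s = (0, 1, 0, 1)^T, error position = 5, corrected codeword c = 111100111001010

Compute s = H r^T mod 2 one row at a time:
  s_1 = 1 + 1 + 0 + 0 + 1 + 0 + 1 + 0 = 4 ≡ 0 (mod 2).
  s_2 = 1 + 1 + 0 + 1 + 1 + 0 + 1 + 0 = 5 ≡ 1 (mod 2).
  s_3 = 1 + 1 + 0 + 1 + 0 + 0 + 1 + 0 = 4 ≡ 0 (mod 2).
  s_4 = 1 + 1 + 1 + 1 + 1 + 0 + 0 + 0 = 5 ≡ 1 (mod 2).
s = (0, 1, 0, 1)^T — this equals column 5 of H (binary 0101), so error is at position 5.
Correct: flip bit 5 of r = 111110111001010 to get c = 111100111001010.


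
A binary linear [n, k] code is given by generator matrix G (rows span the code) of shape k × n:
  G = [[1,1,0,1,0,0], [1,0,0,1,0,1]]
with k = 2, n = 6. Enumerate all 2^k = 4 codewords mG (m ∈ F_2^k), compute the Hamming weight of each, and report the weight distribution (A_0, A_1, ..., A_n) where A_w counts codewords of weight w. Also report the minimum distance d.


Weight distribution: A_0 = 1, A_2 = 1, A_3 = 2. Minimum distance d = 2.

Enumerate all 2^2 = 4 messages m ∈ F_2^2.
For each, compute codeword c = mG in F_2^6, then tally its weight.
  m = 00 → c = 000000, weight = 0.
  m = 10 → c = 110100, weight = 3.
  m = 01 → c = 100101, weight = 3.
  m = 11 → c = 010001, weight = 2.
Tally weights:
  weight 0: 1 codewords.
  weight 2: 1 codewords.
  weight 3: 2 codewords.
Minimum distance d = smallest w > 0 with A_w > 0 = 2.
Sanity: Σ A_w = 4 = 2^2 = 4 ✓.


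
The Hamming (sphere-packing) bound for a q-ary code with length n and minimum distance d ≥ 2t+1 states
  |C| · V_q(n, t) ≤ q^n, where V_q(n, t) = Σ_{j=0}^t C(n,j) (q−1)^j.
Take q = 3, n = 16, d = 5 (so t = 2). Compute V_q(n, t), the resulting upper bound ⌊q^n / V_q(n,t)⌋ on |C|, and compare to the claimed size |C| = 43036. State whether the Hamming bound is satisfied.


V_q(n, t) = 513, q^n = 43046721, Hamming bound = 83911, |C| = 43036 ≤ bound (satisfied).

Step 1: Compute V_q(n, t) = Σ_{j=0}^2 C(n, j) (q−1)^j.
  j = 0: C(16,0)·(2)^0 = 1·1 = 1.
  j = 1: C(16,1)·(2)^1 = 16·2 = 32.
  j = 2: C(16,2)·(2)^2 = 120·4 = 480.
  V_q(n, t) = 1 + 32 + 480 = 513.
Step 2: q^n = 3^16 = 43046721.
Step 3: Hamming bound ⌊q^n / V_q(n,t)⌋ = ⌊43046721/513⌋ = 83911.
Step 4: Compare |C| = 43036 to 83911: satisfied.
The claimed |C| lies below the Hamming bound.


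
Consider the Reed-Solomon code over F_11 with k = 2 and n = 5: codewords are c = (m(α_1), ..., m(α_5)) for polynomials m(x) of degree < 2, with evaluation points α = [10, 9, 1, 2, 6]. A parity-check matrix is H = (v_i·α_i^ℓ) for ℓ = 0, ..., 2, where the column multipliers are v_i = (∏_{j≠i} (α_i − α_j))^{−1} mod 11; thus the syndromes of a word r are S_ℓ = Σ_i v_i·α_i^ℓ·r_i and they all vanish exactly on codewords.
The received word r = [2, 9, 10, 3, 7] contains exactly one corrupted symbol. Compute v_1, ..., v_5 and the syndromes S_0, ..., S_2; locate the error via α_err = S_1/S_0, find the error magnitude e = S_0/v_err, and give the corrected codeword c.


S = (6, 3, 7), error at position 5, error magnitude e = 10, c = [2, 9, 10, 3, 8].

Step 1: column multipliers v_i = (∏_{j≠i}(α_i − α_j))^{−1} mod 11.
  i = 1 (α = 10): (10−9)(10−1)(10−2)(10−6) = 1·9·8·4 = 288 ≡ 2, so v_1 = 2^{−1} = 6 (mod 11).
  i = 2 (α = 9): (9−10)(9−1)(9−2)(9−6) = (−1)·8·7·3 = −168 ≡ 8, so v_2 = 8^{−1} = 7 (mod 11).
  i = 3 (α = 1): (1−10)(1−9)(1−2)(1−6) = (−9)·(−8)·(−1)·(−5) = 360 ≡ 8, so v_3 = 8^{−1} = 7 (mod 11).
  i = 4 (α = 2): (2−10)(2−9)(2−1)(2−6) = (−8)·(−7)·1·(−4) = −224 ≡ 7, so v_4 = 7^{−1} = 8 (mod 11).
  i = 5 (α = 6): (6−10)(6−9)(6−1)(6−2) = (−4)·(−3)·5·4 = 240 ≡ 9, so v_5 = 9^{−1} = 5 (mod 11).
  v = [6, 7, 7, 8, 5].
Step 2: syndromes of r = [2, 9, 10, 3, 7] (all sums mod 11).
  S_0 = Σ v_i r_i = 6·2 + 7·9 + 7·10 + 8·3 + 5·7 = 204 ≡ 6.
  S_1 = Σ v_i α_i r_i = 6·10·2 + 7·9·9 + 7·1·10 + 8·2·3 + 5·6·7 = 1015 ≡ 3.
  α_i^2 mod 11 = [1, 4, 1, 4, 3].
  S_2 = Σ v_i α_i^2 r_i = 6·1·2 + 7·4·9 + 7·1·10 + 8·4·3 + 5·3·7 = 535 ≡ 7.
  S = (6, 3, 7) ≠ 0, so r is not a codeword (an error is present).
Step 3: locate the error. For a single error e at position i, S_ℓ = v_i·e·α_i^ℓ, so α_err = S_1/S_0.
  S_0^{−1} = 6^{−1} = 2 (mod 11), so α_err = 3·2 = 6 ≡ 6 = α_5. Error position i = 5.
  Consistency check: S_2/S_1 = 7·4 = 28 ≡ 6 = α_err ✓ (single-error assumption holds).
Step 4: error magnitude e = S_0/v_5 = S_0·∏_{j≠5}(α_5 − α_j) = 6·9 = 54 ≡ 10 (mod 11).
Step 5: correct position 5: c_5 = r_5 − e = 7 − 10 ≡ 8 (mod 11). Hence c = [2, 9, 10, 3, 8].
  Check: interpolating c through the α_i gives m(x) = 6 + 4·x (degree < 2) with m(α_i) = c_i for every i, so c is indeed a codeword.


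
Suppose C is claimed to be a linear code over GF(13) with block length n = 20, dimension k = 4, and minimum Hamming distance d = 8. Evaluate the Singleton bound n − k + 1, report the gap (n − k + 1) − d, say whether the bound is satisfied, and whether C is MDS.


Singleton RHS = n − k + 1 = 17, slack = 9, bound satisfied, not MDS.

Singleton bound: d ≤ n − k + 1.
Here n = 20, k = 4, so n − k + 1 = 17.
Given d = 8, check d ≤ 17: YES.
Slack = (n − k + 1) − d = 9.
The code is NOT MDS (slack = 9 > 0).
Description: the claimed parameters are [20, 4, 8]_13; such a code would be non-MDS.


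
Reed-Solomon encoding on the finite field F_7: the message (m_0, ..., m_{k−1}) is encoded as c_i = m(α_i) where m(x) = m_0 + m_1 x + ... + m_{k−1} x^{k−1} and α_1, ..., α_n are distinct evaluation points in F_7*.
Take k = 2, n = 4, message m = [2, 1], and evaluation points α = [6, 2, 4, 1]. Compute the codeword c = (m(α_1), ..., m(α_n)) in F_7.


c = [1, 4, 6, 3]

Message polynomial: m(x) = 2 + 1·x (mod 7).
For each evaluation point α_i, compute m(α_i) mod 7:
  α_1 = 6: Horner steps 1 → 1, so m(6) = 1.
  α_2 = 2: Horner steps 1 → 4, so m(2) = 4.
  α_3 = 4: Horner steps 1 → 6, so m(4) = 6.
  α_4 = 1: Horner steps 1 → 3, so m(1) = 3.
Codeword c = [1, 4, 6, 3] ∈ F_7^4.


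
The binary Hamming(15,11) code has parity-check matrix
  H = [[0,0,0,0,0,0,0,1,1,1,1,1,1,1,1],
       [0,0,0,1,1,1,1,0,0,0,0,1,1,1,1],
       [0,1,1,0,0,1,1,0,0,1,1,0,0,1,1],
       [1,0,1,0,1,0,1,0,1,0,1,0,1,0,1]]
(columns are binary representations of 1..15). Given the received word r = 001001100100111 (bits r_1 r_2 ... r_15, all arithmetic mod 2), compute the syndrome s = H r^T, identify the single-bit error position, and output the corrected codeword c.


s = (0, 1, 0, 0)^T, error position = 4, corrected codeword c = 001101100100111

Compute s = H r^T mod 2 one row at a time:
  s_1 = 0 + 0 + 1 + 0 + 0 + 1 + 1 + 1 = 4 ≡ 0 (mod 2).
  s_2 = 0 + 0 + 1 + 1 + 0 + 1 + 1 + 1 = 5 ≡ 1 (mod 2).
  s_3 = 0 + 1 + 1 + 1 + 1 + 0 + 1 + 1 = 6 ≡ 0 (mod 2).
  s_4 = 0 + 1 + 0 + 1 + 0 + 0 + 1 + 1 = 4 ≡ 0 (mod 2).
s = (0, 1, 0, 0)^T — this equals column 4 of H (binary 0100), so error is at position 4.
Correct: flip bit 4 of r = 001001100100111 to get c = 001101100100111.


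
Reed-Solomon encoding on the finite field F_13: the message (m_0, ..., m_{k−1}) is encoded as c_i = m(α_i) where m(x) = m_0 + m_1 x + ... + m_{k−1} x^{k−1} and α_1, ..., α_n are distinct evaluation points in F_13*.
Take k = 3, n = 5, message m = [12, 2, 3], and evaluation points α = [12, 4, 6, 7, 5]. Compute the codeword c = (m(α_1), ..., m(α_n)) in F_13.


c = [0, 3, 2, 4, 6]

Message polynomial: m(x) = 12 + 2·x + 3·x^2 (mod 13).
For each evaluation point α_i, compute m(α_i) mod 13:
  α_1 = 12: Horner steps 3 → 12 → 0, so m(12) = 0.
  α_2 = 4: Horner steps 3 → 1 → 3, so m(4) = 3.
  α_3 = 6: Horner steps 3 → 7 → 2, so m(6) = 2.
  α_4 = 7: Horner steps 3 → 10 → 4, so m(7) = 4.
  α_5 = 5: Horner steps 3 → 4 → 6, so m(5) = 6.
Codeword c = [0, 3, 2, 4, 6] ∈ F_13^5.


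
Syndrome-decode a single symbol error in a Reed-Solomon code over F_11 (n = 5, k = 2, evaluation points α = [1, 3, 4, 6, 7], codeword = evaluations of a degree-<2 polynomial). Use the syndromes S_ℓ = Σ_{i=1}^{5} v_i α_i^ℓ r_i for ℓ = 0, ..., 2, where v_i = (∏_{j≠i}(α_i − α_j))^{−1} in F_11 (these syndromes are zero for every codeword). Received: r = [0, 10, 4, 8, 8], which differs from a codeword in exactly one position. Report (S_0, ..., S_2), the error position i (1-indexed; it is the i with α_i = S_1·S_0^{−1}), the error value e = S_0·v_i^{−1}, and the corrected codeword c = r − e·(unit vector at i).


S = (9, 10, 5), error at position 4, error magnitude e = 5, c = [0, 10, 4, 3, 8].

Step 1: column multipliers v_i = (∏_{j≠i}(α_i − α_j))^{−1} mod 11.
  i = 1 (α = 1): (1−3)(1−4)(1−6)(1−7) = (−2)·(−3)·(−5)·(−6) = 180 ≡ 4, so v_1 = 4^{−1} = 3 (mod 11).
  i = 2 (α = 3): (3−1)(3−4)(3−6)(3−7) = 2·(−1)·(−3)·(−4) = −24 ≡ 9, so v_2 = 9^{−1} = 5 (mod 11).
  i = 3 (α = 4): (4−1)(4−3)(4−6)(4−7) = 3·1·(−2)·(−3) = 18 ≡ 7, so v_3 = 7^{−1} = 8 (mod 11).
  i = 4 (α = 6): (6−1)(6−3)(6−4)(6−7) = 5·3·2·(−1) = −30 ≡ 3, so v_4 = 3^{−1} = 4 (mod 11).
  i = 5 (α = 7): (7−1)(7−3)(7−4)(7−6) = 6·4·3·1 = 72 ≡ 6, so v_5 = 6^{−1} = 2 (mod 11).
  v = [3, 5, 8, 4, 2].
Step 2: syndromes of r = [0, 10, 4, 8, 8] (all sums mod 11).
  S_0 = Σ v_i r_i = 3·0 + 5·10 + 8·4 + 4·8 + 2·8 = 130 ≡ 9.
  S_1 = Σ v_i α_i r_i = 3·1·0 + 5·3·10 + 8·4·4 + 4·6·8 + 2·7·8 = 582 ≡ 10.
  α_i^2 mod 11 = [1, 9, 5, 3, 5].
  S_2 = Σ v_i α_i^2 r_i = 3·1·0 + 5·9·10 + 8·5·4 + 4·3·8 + 2·5·8 = 786 ≡ 5.
  S = (9, 10, 5) ≠ 0, so r is not a codeword (an error is present).
Step 3: locate the error. For a single error e at position i, S_ℓ = v_i·e·α_i^ℓ, so α_err = S_1/S_0.
  S_0^{−1} = 9^{−1} = 5 (mod 11), so α_err = 10·5 = 50 ≡ 6 = α_4. Error position i = 4.
  Consistency check: S_2/S_1 = 5·10 = 50 ≡ 6 = α_err ✓ (single-error assumption holds).
Step 4: error magnitude e = S_0/v_4 = S_0·∏_{j≠4}(α_4 − α_j) = 9·3 = 27 ≡ 5 (mod 11).
Step 5: correct position 4: c_4 = r_4 − e = 8 − 5 ≡ 3 (mod 11). Hence c = [0, 10, 4, 3, 8].
  Check: interpolating c through the α_i gives m(x) = 6 + 5·x (degree < 2) with m(α_i) = c_i for every i, so c is indeed a codeword.


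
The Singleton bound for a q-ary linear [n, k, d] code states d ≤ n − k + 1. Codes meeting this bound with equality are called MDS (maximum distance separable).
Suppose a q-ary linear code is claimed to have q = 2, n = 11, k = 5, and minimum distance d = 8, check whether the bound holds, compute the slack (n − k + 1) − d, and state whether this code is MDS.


Singleton RHS = n − k + 1 = 7, slack = -1, bound violated (no such code; not MDS).

Singleton bound: d ≤ n − k + 1.
Here n = 11, k = 5, so n − k + 1 = 7.
Given d = 8, check d ≤ 7: NO.
Slack = (n − k + 1) − d = -1.
The slack is negative: d = 8 exceeds n − k + 1 = 7 by 1, so the Singleton bound is violated and no linear [11, 5, 8]_2 code can exist. In particular it is not MDS (MDS requires d = n − k + 1 exactly).
Description: the claimed parameters are [11, 5, 8]_2; such a code would be impossible (violates the Singleton bound).


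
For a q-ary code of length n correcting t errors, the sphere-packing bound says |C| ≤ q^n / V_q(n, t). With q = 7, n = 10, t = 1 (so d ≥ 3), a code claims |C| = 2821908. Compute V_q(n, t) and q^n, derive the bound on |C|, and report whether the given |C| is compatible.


V_q(n, t) = 61, q^n = 282475249, Hamming bound = 4630741, |C| = 2821908 ≤ bound (satisfied).

Step 1: Compute V_q(n, t) = Σ_{j=0}^1 C(n, j) (q−1)^j.
  j = 0: C(10,0)·(6)^0 = 1·1 = 1.
  j = 1: C(10,1)·(6)^1 = 10·6 = 60.
  V_q(n, t) = 1 + 60 = 61.
Step 2: q^n = 7^10 = 282475249.
Step 3: Hamming bound ⌊q^n / V_q(n,t)⌋ = ⌊282475249/61⌋ = 4630741.
Step 4: Compare |C| = 2821908 to 4630741: satisfied.
The claimed |C| lies below the Hamming bound.


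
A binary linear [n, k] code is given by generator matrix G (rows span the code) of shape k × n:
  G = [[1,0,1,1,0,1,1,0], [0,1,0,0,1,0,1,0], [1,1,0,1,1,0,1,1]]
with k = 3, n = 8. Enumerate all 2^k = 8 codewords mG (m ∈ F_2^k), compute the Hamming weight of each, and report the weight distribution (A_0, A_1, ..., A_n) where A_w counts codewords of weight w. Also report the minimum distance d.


Weight distribution: A_0 = 1, A_3 = 2, A_4 = 1, A_5 = 2, A_6 = 2. Minimum distance d = 3.

Enumerate all 2^3 = 8 messages m ∈ F_2^3.
For each, compute codeword c = mG in F_2^8, then tally its weight.
  m = 000 → c = 00000000, weight = 0.
  m = 100 → c = 10110110, weight = 5.
  m = 010 → c = 01001010, weight = 3.
  m = 110 → c = 11111100, weight = 6.
  m = 001 → c = 11011011, weight = 6.
  m = 101 → c = 01101101, weight = 5.
  m = 011 → c = 10010001, weight = 3.
  m = 111 → c = 00100111, weight = 4.
Tally weights:
  weight 0: 1 codewords.
  weight 3: 2 codewords.
  weight 4: 1 codewords.
  weight 5: 2 codewords.
  weight 6: 2 codewords.
Minimum distance d = smallest w > 0 with A_w > 0 = 3.
Sanity: Σ A_w = 8 = 2^3 = 8 ✓.


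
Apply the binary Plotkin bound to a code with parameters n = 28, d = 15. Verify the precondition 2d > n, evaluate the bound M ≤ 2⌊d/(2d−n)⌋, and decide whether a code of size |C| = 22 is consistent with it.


Plotkin bound M ≤ 14; given |C| = 22 > bound (violated).

Check applicability: 2d = 30, n = 28.
2d − n = 2 > 0, so Plotkin applies.
Compute d/(2d−n) = 15/2 ≈ 7.5000.
⌊d/(2d−n)⌋ = 7.
Plotkin bound: M ≤ 2·7 = 14.
Given |C| = 22, check: VIOLATED.
This |C| is above the Plotkin bound, so no binary code with n = 28, d = 15 and 22 codewords exists.


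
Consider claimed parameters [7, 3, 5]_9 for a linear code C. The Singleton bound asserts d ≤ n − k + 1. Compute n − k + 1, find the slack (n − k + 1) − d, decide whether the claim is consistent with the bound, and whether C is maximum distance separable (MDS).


Singleton RHS = n − k + 1 = 5, slack = 0, bound satisfied, MDS.

Singleton bound: d ≤ n − k + 1.
Here n = 7, k = 3, so n − k + 1 = 5.
Given d = 5, check d ≤ 5: YES.
Slack = (n − k + 1) − d = 0.
The code is MDS (slack = 0).
Description: the claimed parameters are [7, 3, 5]_9; such a code would be MDS (meets Singleton bound).


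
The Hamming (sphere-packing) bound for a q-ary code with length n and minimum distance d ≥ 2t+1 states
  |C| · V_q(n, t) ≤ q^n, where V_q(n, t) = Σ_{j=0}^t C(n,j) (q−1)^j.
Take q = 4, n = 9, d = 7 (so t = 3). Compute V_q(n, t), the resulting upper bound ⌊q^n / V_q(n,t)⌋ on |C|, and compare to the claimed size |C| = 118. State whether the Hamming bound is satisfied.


V_q(n, t) = 2620, q^n = 262144, Hamming bound = 100, |C| = 118 > bound (violated).

Step 1: Compute V_q(n, t) = Σ_{j=0}^3 C(n, j) (q−1)^j.
  j = 0: C(9,0)·(3)^0 = 1·1 = 1.
  j = 1: C(9,1)·(3)^1 = 9·3 = 27.
  j = 2: C(9,2)·(3)^2 = 36·9 = 324.
  j = 3: C(9,3)·(3)^3 = 84·27 = 2268.
  V_q(n, t) = 1 + 27 + 324 + 2268 = 2620.
Step 2: q^n = 4^9 = 262144.
Step 3: Hamming bound ⌊q^n / V_q(n,t)⌋ = ⌊262144/2620⌋ = 100.
Step 4: Compare |C| = 118 to 100: violated.
The claimed |C| lies above the Hamming bound, so no 4-ary code of length 9 with d ≥ 7 can have 118 codewords.


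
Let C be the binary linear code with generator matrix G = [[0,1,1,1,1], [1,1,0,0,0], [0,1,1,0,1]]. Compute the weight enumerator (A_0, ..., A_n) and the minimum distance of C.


Weight distribution: A_0 = 1, A_1 = 1, A_2 = 1, A_3 = 3, A_4 = 2. Minimum distance d = 1.

Enumerate all 2^3 = 8 messages m ∈ F_2^3.
For each, compute codeword c = mG in F_2^5, then tally its weight.
  m = 000 → c = 00000, weight = 0.
  m = 100 → c = 01111, weight = 4.
  m = 010 → c = 11000, weight = 2.
  m = 110 → c = 10111, weight = 4.
  m = 001 → c = 01101, weight = 3.
  m = 101 → c = 00010, weight = 1.
  m = 011 → c = 10101, weight = 3.
  m = 111 → c = 11010, weight = 3.
Tally weights:
  weight 0: 1 codewords.
  weight 1: 1 codewords.
  weight 2: 1 codewords.
  weight 3: 3 codewords.
  weight 4: 2 codewords.
Minimum distance d = smallest w > 0 with A_w > 0 = 1.
Sanity: Σ A_w = 8 = 2^3 = 8 ✓.


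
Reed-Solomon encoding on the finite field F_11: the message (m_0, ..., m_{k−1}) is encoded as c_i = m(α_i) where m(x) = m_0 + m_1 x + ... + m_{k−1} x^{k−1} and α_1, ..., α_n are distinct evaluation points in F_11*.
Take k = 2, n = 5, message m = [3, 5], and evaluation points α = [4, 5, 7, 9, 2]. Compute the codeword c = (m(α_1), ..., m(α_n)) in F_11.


c = [1, 6, 5, 4, 2]

Message polynomial: m(x) = 3 + 5·x (mod 11).
For each evaluation point α_i, compute m(α_i) mod 11:
  α_1 = 4: Horner steps 5 → 1, so m(4) = 1.
  α_2 = 5: Horner steps 5 → 6, so m(5) = 6.
  α_3 = 7: Horner steps 5 → 5, so m(7) = 5.
  α_4 = 9: Horner steps 5 → 4, so m(9) = 4.
  α_5 = 2: Horner steps 5 → 2, so m(2) = 2.
Codeword c = [1, 6, 5, 4, 2] ∈ F_11^5.


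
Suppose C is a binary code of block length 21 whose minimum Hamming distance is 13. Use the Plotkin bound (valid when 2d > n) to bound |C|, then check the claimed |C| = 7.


Plotkin bound M ≤ 4; given |C| = 7 > bound (violated).

Check applicability: 2d = 26, n = 21.
2d − n = 5 > 0, so Plotkin applies.
Compute d/(2d−n) = 13/5 ≈ 2.6000.
⌊d/(2d−n)⌋ = 2.
Plotkin bound: M ≤ 2·2 = 4.
Given |C| = 7, check: VIOLATED.
This |C| is above the Plotkin bound, so no binary code with n = 21, d = 13 and 7 codewords exists.


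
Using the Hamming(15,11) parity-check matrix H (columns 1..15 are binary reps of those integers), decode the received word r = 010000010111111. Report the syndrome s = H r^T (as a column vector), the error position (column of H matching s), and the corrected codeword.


s = (1, 0, 1, 1)^T, error position = 11, corrected codeword c = 010000010101111

Compute s = H r^T mod 2 one row at a time:
  s_1 = 1 + 0 + 1 + 1 + 1 + 1 + 1 + 1 = 7 ≡ 1 (mod 2).
  s_2 = 0 + 0 + 0 + 0 + 1 + 1 + 1 + 1 = 4 ≡ 0 (mod 2).
  s_3 = 1 + 0 + 0 + 0 + 1 + 1 + 1 + 1 = 5 ≡ 1 (mod 2).
  s_4 = 0 + 0 + 0 + 0 + 0 + 1 + 1 + 1 = 3 ≡ 1 (mod 2).
s = (1, 0, 1, 1)^T — this equals column 11 of H (binary 1011), so error is at position 11.
Correct: flip bit 11 of r = 010000010111111 to get c = 010000010101111.


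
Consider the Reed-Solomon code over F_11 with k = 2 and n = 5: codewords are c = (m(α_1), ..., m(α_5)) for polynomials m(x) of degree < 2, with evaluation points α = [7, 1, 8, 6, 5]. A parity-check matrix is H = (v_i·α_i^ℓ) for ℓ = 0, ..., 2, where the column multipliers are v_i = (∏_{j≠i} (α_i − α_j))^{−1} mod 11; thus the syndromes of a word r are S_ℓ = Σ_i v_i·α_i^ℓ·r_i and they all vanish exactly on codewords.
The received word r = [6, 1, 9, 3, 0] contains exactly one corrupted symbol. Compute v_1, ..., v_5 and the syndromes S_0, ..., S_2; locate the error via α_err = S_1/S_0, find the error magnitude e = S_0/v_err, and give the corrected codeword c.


S = (6, 6, 6), error at position 2, error magnitude e = 2, c = [6, 10, 9, 3, 0].

Step 1: column multipliers v_i = (∏_{j≠i}(α_i − α_j))^{−1} mod 11.
  i = 1 (α = 7): (7−1)(7−8)(7−6)(7−5) = 6·(−1)·1·2 = −12 ≡ 10, so v_1 = 10^{−1} = 10 (mod 11).
  i = 2 (α = 1): (1−7)(1−8)(1−6)(1−5) = (−6)·(−7)·(−5)·(−4) = 840 ≡ 4, so v_2 = 4^{−1} = 3 (mod 11).
  i = 3 (α = 8): (8−7)(8−1)(8−6)(8−5) = 1·7·2·3 = 42 ≡ 9, so v_3 = 9^{−1} = 5 (mod 11).
  i = 4 (α = 6): (6−7)(6−1)(6−8)(6−5) = (−1)·5·(−2)·1 = 10 ≡ 10, so v_4 = 10^{−1} = 10 (mod 11).
  i = 5 (α = 5): (5−7)(5−1)(5−8)(5−6) = (−2)·4·(−3)·(−1) = −24 ≡ 9, so v_5 = 9^{−1} = 5 (mod 11).
  v = [10, 3, 5, 10, 5].
Step 2: syndromes of r = [6, 1, 9, 3, 0] (all sums mod 11).
  S_0 = Σ v_i r_i = 10·6 + 3·1 + 5·9 + 10·3 + 5·0 = 138 ≡ 6.
  S_1 = Σ v_i α_i r_i = 10·7·6 + 3·1·1 + 5·8·9 + 10·6·3 + 5·5·0 = 963 ≡ 6.
  α_i^2 mod 11 = [5, 1, 9, 3, 3].
  S_2 = Σ v_i α_i^2 r_i = 10·5·6 + 3·1·1 + 5·9·9 + 10·3·3 + 5·3·0 = 798 ≡ 6.
  S = (6, 6, 6) ≠ 0, so r is not a codeword (an error is present).
Step 3: locate the error. For a single error e at position i, S_ℓ = v_i·e·α_i^ℓ, so α_err = S_1/S_0.
  S_0^{−1} = 6^{−1} = 2 (mod 11), so α_err = 6·2 = 12 ≡ 1 = α_2. Error position i = 2.
  Consistency check: S_2/S_1 = 6·2 = 12 ≡ 1 = α_err ✓ (single-error assumption holds).
Step 4: error magnitude e = S_0/v_2 = S_0·∏_{j≠2}(α_2 − α_j) = 6·4 = 24 ≡ 2 (mod 11).
Step 5: correct position 2: c_2 = r_2 − e = 1 − 2 ≡ 10 (mod 11). Hence c = [6, 10, 9, 3, 0].
  Check: interpolating c through the α_i gives m(x) = 7 + 3·x (degree < 2) with m(α_i) = c_i for every i, so c is indeed a codeword.


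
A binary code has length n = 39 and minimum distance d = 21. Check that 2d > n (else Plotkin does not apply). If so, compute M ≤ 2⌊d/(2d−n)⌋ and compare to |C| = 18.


Plotkin bound M ≤ 14; given |C| = 18 > bound (violated).

Check applicability: 2d = 42, n = 39.
2d − n = 3 > 0, so Plotkin applies.
Compute d/(2d−n) = 21/3 ≈ 7.0000.
⌊d/(2d−n)⌋ = 7.
Plotkin bound: M ≤ 2·7 = 14.
Given |C| = 18, check: VIOLATED.
This |C| is above the Plotkin bound, so no binary code with n = 39, d = 21 and 18 codewords exists.


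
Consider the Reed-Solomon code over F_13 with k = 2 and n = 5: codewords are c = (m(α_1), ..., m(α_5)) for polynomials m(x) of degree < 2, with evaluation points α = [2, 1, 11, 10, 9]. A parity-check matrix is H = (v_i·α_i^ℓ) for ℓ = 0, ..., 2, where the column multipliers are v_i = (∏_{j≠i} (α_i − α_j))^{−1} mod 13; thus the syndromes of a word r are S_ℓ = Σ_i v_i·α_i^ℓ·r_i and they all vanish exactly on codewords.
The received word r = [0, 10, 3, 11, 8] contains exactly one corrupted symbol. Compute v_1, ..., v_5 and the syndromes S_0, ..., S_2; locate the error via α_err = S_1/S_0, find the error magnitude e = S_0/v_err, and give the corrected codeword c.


S = (12, 2, 9), error at position 3, error magnitude e = 2, c = [0, 10, 1, 11, 8].

Step 1: column multipliers v_i = (∏_{j≠i}(α_i − α_j))^{−1} mod 13.
  i = 1 (α = 2): (2−1)(2−11)(2−10)(2−9) = 1·(−9)·(−8)·(−7) = −504 ≡ 3, so v_1 = 3^{−1} = 9 (mod 13).
  i = 2 (α = 1): (1−2)(1−11)(1−10)(1−9) = (−1)·(−10)·(−9)·(−8) = 720 ≡ 5, so v_2 = 5^{−1} = 8 (mod 13).
  i = 3 (α = 11): (11−2)(11−1)(11−10)(11−9) = 9·10·1·2 = 180 ≡ 11, so v_3 = 11^{−1} = 6 (mod 13).
  i = 4 (α = 10): (10−2)(10−1)(10−11)(10−9) = 8·9·(−1)·1 = −72 ≡ 6, so v_4 = 6^{−1} = 11 (mod 13).
  i = 5 (α = 9): (9−2)(9−1)(9−11)(9−10) = 7·8·(−2)·(−1) = 112 ≡ 8, so v_5 = 8^{−1} = 5 (mod 13).
  v = [9, 8, 6, 11, 5].
Step 2: syndromes of r = [0, 10, 3, 11, 8] (all sums mod 13).
  S_0 = Σ v_i r_i = 9·0 + 8·10 + 6·3 + 11·11 + 5·8 = 259 ≡ 12.
  S_1 = Σ v_i α_i r_i = 9·2·0 + 8·1·10 + 6·11·3 + 11·10·11 + 5·9·8 = 1848 ≡ 2.
  α_i^2 mod 13 = [4, 1, 4, 9, 3].
  S_2 = Σ v_i α_i^2 r_i = 9·4·0 + 8·1·10 + 6·4·3 + 11·9·11 + 5·3·8 = 1361 ≡ 9.
  S = (12, 2, 9) ≠ 0, so r is not a codeword (an error is present).
Step 3: locate the error. For a single error e at position i, S_ℓ = v_i·e·α_i^ℓ, so α_err = S_1/S_0.
  S_0^{−1} = 12^{−1} = 12 (mod 13), so α_err = 2·12 = 24 ≡ 11 = α_3. Error position i = 3.
  Consistency check: S_2/S_1 = 9·7 = 63 ≡ 11 = α_err ✓ (single-error assumption holds).
Step 4: error magnitude e = S_0/v_3 = S_0·∏_{j≠3}(α_3 − α_j) = 12·11 = 132 ≡ 2 (mod 13).
Step 5: correct position 3: c_3 = r_3 − e = 3 − 2 ≡ 1 (mod 13). Hence c = [0, 10, 1, 11, 8].
  Check: interpolating c through the α_i gives m(x) = 7 + 3·x (degree < 2) with m(α_i) = c_i for every i, so c is indeed a codeword.


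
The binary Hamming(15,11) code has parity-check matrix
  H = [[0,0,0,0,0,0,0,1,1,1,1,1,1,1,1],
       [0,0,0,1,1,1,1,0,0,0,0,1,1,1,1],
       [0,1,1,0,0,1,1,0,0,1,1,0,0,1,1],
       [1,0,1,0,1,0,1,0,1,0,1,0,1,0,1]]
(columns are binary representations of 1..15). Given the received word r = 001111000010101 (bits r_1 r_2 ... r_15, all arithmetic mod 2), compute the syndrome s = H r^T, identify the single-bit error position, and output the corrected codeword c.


s = (1, 1, 0, 1)^T, error position = 13, corrected codeword c = 001111000010001

Compute s = H r^T mod 2 one row at a time:
  s_1 = 0 + 0 + 0 + 1 + 0 + 1 + 0 + 1 = 3 ≡ 1 (mod 2).
  s_2 = 1 + 1 + 1 + 0 + 0 + 1 + 0 + 1 = 5 ≡ 1 (mod 2).
  s_3 = 0 + 1 + 1 + 0 + 0 + 1 + 0 + 1 = 4 ≡ 0 (mod 2).
  s_4 = 0 + 1 + 1 + 0 + 0 + 1 + 1 + 1 = 5 ≡ 1 (mod 2).
s = (1, 1, 0, 1)^T — this equals column 13 of H (binary 1101), so error is at position 13.
Correct: flip bit 13 of r = 001111000010101 to get c = 001111000010001.


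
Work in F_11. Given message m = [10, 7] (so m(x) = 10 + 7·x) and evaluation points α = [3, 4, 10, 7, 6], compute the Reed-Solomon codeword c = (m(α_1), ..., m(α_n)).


c = [9, 5, 3, 4, 8]

Message polynomial: m(x) = 10 + 7·x (mod 11).
For each evaluation point α_i, compute m(α_i) mod 11:
  α_1 = 3: Horner steps 7 → 9, so m(3) = 9.
  α_2 = 4: Horner steps 7 → 5, so m(4) = 5.
  α_3 = 10: Horner steps 7 → 3, so m(10) = 3.
  α_4 = 7: Horner steps 7 → 4, so m(7) = 4.
  α_5 = 6: Horner steps 7 → 8, so m(6) = 8.
Codeword c = [9, 5, 3, 4, 8] ∈ F_11^5.


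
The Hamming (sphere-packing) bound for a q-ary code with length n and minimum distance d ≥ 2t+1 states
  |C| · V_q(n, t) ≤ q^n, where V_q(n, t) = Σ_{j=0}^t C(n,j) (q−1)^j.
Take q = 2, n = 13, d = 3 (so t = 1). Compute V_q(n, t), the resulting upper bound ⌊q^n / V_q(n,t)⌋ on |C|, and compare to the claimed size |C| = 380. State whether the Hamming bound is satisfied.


V_q(n, t) = 14, q^n = 8192, Hamming bound = 585, |C| = 380 ≤ bound (satisfied).

Step 1: Compute V_q(n, t) = Σ_{j=0}^1 C(n, j) (q−1)^j.
  j = 0: C(13,0)·(1)^0 = 1·1 = 1.
  j = 1: C(13,1)·(1)^1 = 13·1 = 13.
  V_q(n, t) = 1 + 13 = 14.
Step 2: q^n = 2^13 = 8192.
Step 3: Hamming bound ⌊q^n / V_q(n,t)⌋ = ⌊8192/14⌋ = 585.
Step 4: Compare |C| = 380 to 585: satisfied.
The claimed |C| lies below the Hamming bound.


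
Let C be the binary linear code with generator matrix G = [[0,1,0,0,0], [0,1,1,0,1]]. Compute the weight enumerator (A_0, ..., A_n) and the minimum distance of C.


Weight distribution: A_0 = 1, A_1 = 1, A_2 = 1, A_3 = 1. Minimum distance d = 1.

Enumerate all 2^2 = 4 messages m ∈ F_2^2.
For each, compute codeword c = mG in F_2^5, then tally its weight.
  m = 00 → c = 00000, weight = 0.
  m = 10 → c = 01000, weight = 1.
  m = 01 → c = 01101, weight = 3.
  m = 11 → c = 00101, weight = 2.
Tally weights:
  weight 0: 1 codewords.
  weight 1: 1 codewords.
  weight 2: 1 codewords.
  weight 3: 1 codewords.
Minimum distance d = smallest w > 0 with A_w > 0 = 1.
Sanity: Σ A_w = 4 = 2^2 = 4 ✓.


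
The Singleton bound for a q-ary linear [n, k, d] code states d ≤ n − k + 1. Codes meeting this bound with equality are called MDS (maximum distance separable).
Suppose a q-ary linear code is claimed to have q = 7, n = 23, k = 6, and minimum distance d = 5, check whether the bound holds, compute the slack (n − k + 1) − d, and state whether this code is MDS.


Singleton RHS = n − k + 1 = 18, slack = 13, bound satisfied, not MDS.

Singleton bound: d ≤ n − k + 1.
Here n = 23, k = 6, so n − k + 1 = 18.
Given d = 5, check d ≤ 18: YES.
Slack = (n − k + 1) − d = 13.
The code is NOT MDS (slack = 13 > 0).
Description: the claimed parameters are [23, 6, 5]_7; such a code would be non-MDS.


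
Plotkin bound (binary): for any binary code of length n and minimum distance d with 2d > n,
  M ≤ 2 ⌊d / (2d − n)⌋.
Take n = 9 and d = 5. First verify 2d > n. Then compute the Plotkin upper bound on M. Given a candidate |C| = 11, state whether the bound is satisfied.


Plotkin bound M ≤ 10; given |C| = 11 > bound (violated).

Check applicability: 2d = 10, n = 9.
2d − n = 1 > 0, so Plotkin applies.
Compute d/(2d−n) = 5/1 ≈ 5.0000.
⌊d/(2d−n)⌋ = 5.
Plotkin bound: M ≤ 2·5 = 10.
Given |C| = 11, check: VIOLATED.
This |C| is above the Plotkin bound, so no binary code with n = 9, d = 5 and 11 codewords exists.


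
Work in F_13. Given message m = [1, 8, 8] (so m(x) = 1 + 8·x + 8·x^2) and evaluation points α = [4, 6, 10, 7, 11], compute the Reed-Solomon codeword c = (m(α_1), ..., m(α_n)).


c = [5, 12, 10, 7, 4]

Message polynomial: m(x) = 1 + 8·x + 8·x^2 (mod 13).
For each evaluation point α_i, compute m(α_i) mod 13:
  α_1 = 4: Horner steps 8 → 1 → 5, so m(4) = 5.
  α_2 = 6: Horner steps 8 → 4 → 12, so m(6) = 12.
  α_3 = 10: Horner steps 8 → 10 → 10, so m(10) = 10.
  α_4 = 7: Horner steps 8 → 12 → 7, so m(7) = 7.
  α_5 = 11: Horner steps 8 → 5 → 4, so m(11) = 4.
Codeword c = [5, 12, 10, 7, 4] ∈ F_13^5.


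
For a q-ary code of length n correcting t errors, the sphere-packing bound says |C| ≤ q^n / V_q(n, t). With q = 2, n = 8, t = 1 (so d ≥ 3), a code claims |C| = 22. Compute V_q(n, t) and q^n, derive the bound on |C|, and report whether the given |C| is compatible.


V_q(n, t) = 9, q^n = 256, Hamming bound = 28, |C| = 22 ≤ bound (satisfied).

Step 1: Compute V_q(n, t) = Σ_{j=0}^1 C(n, j) (q−1)^j.
  j = 0: C(8,0)·(1)^0 = 1·1 = 1.
  j = 1: C(8,1)·(1)^1 = 8·1 = 8.
  V_q(n, t) = 1 + 8 = 9.
Step 2: q^n = 2^8 = 256.
Step 3: Hamming bound ⌊q^n / V_q(n,t)⌋ = ⌊256/9⌋ = 28.
Step 4: Compare |C| = 22 to 28: satisfied.
The claimed |C| lies below the Hamming bound.


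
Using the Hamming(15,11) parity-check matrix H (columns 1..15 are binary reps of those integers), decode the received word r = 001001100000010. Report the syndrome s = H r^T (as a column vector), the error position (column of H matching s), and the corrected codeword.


s = (1, 1, 0, 0)^T, error position = 12, corrected codeword c = 001001100001010

Compute s = H r^T mod 2 one row at a time:
  s_1 = 0 + 0 + 0 + 0 + 0 + 0 + 1 + 0 = 1 ≡ 1 (mod 2).
  s_2 = 0 + 0 + 1 + 1 + 0 + 0 + 1 + 0 = 3 ≡ 1 (mod 2).
  s_3 = 0 + 1 + 1 + 1 + 0 + 0 + 1 + 0 = 4 ≡ 0 (mod 2).
  s_4 = 0 + 1 + 0 + 1 + 0 + 0 + 0 + 0 = 2 ≡ 0 (mod 2).
s = (1, 1, 0, 0)^T — this equals column 12 of H (binary 1100), so error is at position 12.
Correct: flip bit 12 of r = 001001100000010 to get c = 001001100001010.


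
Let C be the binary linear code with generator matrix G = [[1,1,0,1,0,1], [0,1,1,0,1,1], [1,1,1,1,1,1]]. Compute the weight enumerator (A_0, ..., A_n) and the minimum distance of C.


Weight distribution: A_0 = 1, A_2 = 3, A_4 = 3, A_6 = 1. Minimum distance d = 2.

Enumerate all 2^3 = 8 messages m ∈ F_2^3.
For each, compute codeword c = mG in F_2^6, then tally its weight.
  m = 000 → c = 000000, weight = 0.
  m = 100 → c = 110101, weight = 4.
  m = 010 → c = 011011, weight = 4.
  m = 110 → c = 101110, weight = 4.
  m = 001 → c = 111111, weight = 6.
  m = 101 → c = 001010, weight = 2.
  m = 011 → c = 100100, weight = 2.
  m = 111 → c = 010001, weight = 2.
Tally weights:
  weight 0: 1 codewords.
  weight 2: 3 codewords.
  weight 4: 3 codewords.
  weight 6: 1 codewords.
Minimum distance d = smallest w > 0 with A_w > 0 = 2.
Sanity: Σ A_w = 8 = 2^3 = 8 ✓.


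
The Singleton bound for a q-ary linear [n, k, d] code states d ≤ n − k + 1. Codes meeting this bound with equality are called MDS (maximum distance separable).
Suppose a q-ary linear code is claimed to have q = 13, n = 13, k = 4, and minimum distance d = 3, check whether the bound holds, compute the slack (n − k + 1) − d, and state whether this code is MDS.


Singleton RHS = n − k + 1 = 10, slack = 7, bound satisfied, not MDS.

Singleton bound: d ≤ n − k + 1.
Here n = 13, k = 4, so n − k + 1 = 10.
Given d = 3, check d ≤ 10: YES.
Slack = (n − k + 1) − d = 7.
The code is NOT MDS (slack = 7 > 0).
Description: the claimed parameters are [13, 4, 3]_13; such a code would be non-MDS.


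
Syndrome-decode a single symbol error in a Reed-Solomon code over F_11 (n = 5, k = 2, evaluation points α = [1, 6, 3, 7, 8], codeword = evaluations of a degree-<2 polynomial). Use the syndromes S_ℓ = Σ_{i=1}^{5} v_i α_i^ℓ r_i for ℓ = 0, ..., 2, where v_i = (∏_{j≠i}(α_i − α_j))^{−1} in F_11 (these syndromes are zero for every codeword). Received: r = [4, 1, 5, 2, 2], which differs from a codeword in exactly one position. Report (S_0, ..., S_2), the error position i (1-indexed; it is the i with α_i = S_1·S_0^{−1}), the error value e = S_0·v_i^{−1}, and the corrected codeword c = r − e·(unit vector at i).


S = (8, 1, 7), error at position 4, error magnitude e = 6, c = [4, 1, 5, 7, 2].

Step 1: column multipliers v_i = (∏_{j≠i}(α_i − α_j))^{−1} mod 11.
  i = 1 (α = 1): (1−6)(1−3)(1−7)(1−8) = (−5)·(−2)·(−6)·(−7) = 420 ≡ 2, so v_1 = 2^{−1} = 6 (mod 11).
  i = 2 (α = 6): (6−1)(6−3)(6−7)(6−8) = 5·3·(−1)·(−2) = 30 ≡ 8, so v_2 = 8^{−1} = 7 (mod 11).
  i = 3 (α = 3): (3−1)(3−6)(3−7)(3−8) = 2·(−3)·(−4)·(−5) = −120 ≡ 1, so v_3 = 1^{−1} = 1 (mod 11).
  i = 4 (α = 7): (7−1)(7−6)(7−3)(7−8) = 6·1·4·(−1) = −24 ≡ 9, so v_4 = 9^{−1} = 5 (mod 11).
  i = 5 (α = 8): (8−1)(8−6)(8−3)(8−7) = 7·2·5·1 = 70 ≡ 4, so v_5 = 4^{−1} = 3 (mod 11).
  v = [6, 7, 1, 5, 3].
Step 2: syndromes of r = [4, 1, 5, 2, 2] (all sums mod 11).
  S_0 = Σ v_i r_i = 6·4 + 7·1 + 1·5 + 5·2 + 3·2 = 52 ≡ 8.
  S_1 = Σ v_i α_i r_i = 6·1·4 + 7·6·1 + 1·3·5 + 5·7·2 + 3·8·2 = 199 ≡ 1.
  α_i^2 mod 11 = [1, 3, 9, 5, 9].
  S_2 = Σ v_i α_i^2 r_i = 6·1·4 + 7·3·1 + 1·9·5 + 5·5·2 + 3·9·2 = 194 ≡ 7.
  S = (8, 1, 7) ≠ 0, so r is not a codeword (an error is present).
Step 3: locate the error. For a single error e at position i, S_ℓ = v_i·e·α_i^ℓ, so α_err = S_1/S_0.
  S_0^{−1} = 8^{−1} = 7 (mod 11), so α_err = 1·7 = 7 ≡ 7 = α_4. Error position i = 4.
  Consistency check: S_2/S_1 = 7·1 = 7 ≡ 7 = α_err ✓ (single-error assumption holds).
Step 4: error magnitude e = S_0/v_4 = S_0·∏_{j≠4}(α_4 − α_j) = 8·9 = 72 ≡ 6 (mod 11).
Step 5: correct position 4: c_4 = r_4 − e = 2 − 6 ≡ 7 (mod 11). Hence c = [4, 1, 5, 7, 2].
  Check: interpolating c through the α_i gives m(x) = 9 + 6·x (degree < 2) with m(α_i) = c_i for every i, so c is indeed a codeword.
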